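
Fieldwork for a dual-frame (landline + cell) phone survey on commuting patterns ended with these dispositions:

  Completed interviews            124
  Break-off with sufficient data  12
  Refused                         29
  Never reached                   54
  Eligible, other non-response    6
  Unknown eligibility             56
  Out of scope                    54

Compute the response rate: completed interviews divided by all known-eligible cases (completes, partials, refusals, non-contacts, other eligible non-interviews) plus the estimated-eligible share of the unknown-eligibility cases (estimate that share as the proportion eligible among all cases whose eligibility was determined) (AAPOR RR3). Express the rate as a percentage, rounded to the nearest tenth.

Top → 124
Eligible (known) → 124 + 12 + 29 + 54 + 6 = 225
e = 225 / (225 + 54) = 225 / 279 = 0.8065
e × U → 0.8065 × 56 = 45.16
Denom → 225 + 45.16 = 270.16
RR3 = 124 / 270.16 = 0.4590

45.9%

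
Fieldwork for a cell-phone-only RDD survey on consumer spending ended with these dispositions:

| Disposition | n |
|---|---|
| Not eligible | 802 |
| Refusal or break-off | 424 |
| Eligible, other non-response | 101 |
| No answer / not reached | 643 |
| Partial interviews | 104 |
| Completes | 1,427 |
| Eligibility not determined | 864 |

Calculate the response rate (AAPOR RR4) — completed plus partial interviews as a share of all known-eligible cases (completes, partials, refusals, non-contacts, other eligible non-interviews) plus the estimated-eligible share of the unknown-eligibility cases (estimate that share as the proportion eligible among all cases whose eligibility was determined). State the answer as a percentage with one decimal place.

Numerator → 1427 + 104 = 1531
Determined eligible → 1427 + 104 + 424 + 643 + 101 = 2699
e = 2699 / (2699 + 802) = 2699 / 3501 = 0.7709
e × U → 0.7709 × 864 = 666.06
Denominator → 2699 + 666.06 = 3365.06
RR4 = 1531 / 3365.06 = 0.4550

45.5%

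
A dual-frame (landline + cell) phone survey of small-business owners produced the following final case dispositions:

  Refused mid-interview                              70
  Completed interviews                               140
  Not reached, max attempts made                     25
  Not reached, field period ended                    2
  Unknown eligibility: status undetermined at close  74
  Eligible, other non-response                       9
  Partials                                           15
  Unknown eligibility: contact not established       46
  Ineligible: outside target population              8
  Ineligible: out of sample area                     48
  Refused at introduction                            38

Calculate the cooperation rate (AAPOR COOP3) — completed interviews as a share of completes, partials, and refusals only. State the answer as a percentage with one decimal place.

Refused = 38 + 70 = 108
Non-contacts = 2 + 25 = 27
Undetermined eligibility = 46 + 74 = 120
Not eligible = 8 + 48 = 56
Top = 140
Denom = 140 + 15 + 108 = 263
COOP3 = 140 / 263 = 0.5323

53.2%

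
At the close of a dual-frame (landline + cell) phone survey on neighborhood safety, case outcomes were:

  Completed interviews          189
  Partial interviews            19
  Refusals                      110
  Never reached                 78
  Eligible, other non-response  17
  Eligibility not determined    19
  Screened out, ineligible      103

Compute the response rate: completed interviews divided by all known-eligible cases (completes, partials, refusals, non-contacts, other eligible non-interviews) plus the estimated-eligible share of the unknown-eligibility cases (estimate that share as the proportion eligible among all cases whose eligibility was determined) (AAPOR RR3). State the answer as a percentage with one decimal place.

44.1%

Numerator = 189
Known eligible = 189 + 19 + 110 + 78 + 17 = 413
e = 413 / (413 + 103) = 413 / 516 = 0.8004
Estimated eligible among unknowns = 0.8004 × 19 = 15.21
Denom = 413 + 15.21 = 428.21
RR3 = 189 / 428.21 = 0.4414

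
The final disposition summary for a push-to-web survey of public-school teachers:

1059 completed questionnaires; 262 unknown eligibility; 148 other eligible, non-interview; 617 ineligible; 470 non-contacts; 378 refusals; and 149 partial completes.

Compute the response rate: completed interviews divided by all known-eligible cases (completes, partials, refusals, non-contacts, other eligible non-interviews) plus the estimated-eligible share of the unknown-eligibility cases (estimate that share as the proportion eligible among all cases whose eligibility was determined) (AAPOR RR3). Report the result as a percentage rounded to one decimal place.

Top → 1059
Eligible (known) → 1059 + 149 + 378 + 470 + 148 = 2204
e = 2204 / (2204 + 617) = 2204 / 2821 = 0.7813
Eligible share of unknowns → 0.7813 × 262 = 204.70
Denom → 2204 + 204.70 = 2408.70
RR3 = 1059 / 2408.70 = 0.4397

44.0%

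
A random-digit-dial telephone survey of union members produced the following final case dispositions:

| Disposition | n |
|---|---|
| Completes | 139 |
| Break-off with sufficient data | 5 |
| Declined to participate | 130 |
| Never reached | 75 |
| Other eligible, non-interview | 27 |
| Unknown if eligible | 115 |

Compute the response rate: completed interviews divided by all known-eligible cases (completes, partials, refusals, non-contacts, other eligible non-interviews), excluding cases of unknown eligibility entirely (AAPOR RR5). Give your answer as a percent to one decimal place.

Numerator = 139
Denominator = 139 + 5 + 130 + 75 + 27 = 376
RR5 = 139 / 376 = 0.3697

37.0%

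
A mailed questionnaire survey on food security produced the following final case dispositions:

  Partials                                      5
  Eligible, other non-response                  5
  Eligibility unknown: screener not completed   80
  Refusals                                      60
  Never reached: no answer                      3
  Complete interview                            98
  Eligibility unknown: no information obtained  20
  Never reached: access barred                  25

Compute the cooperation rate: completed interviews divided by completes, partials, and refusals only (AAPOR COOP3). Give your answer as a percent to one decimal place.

60.1%

No contact after all attempts = 3 + 25 = 28
Unknown if eligible = 80 + 20 = 100
Top → 98
Base → 98 + 5 + 60 = 163
COOP3 = 98 / 163 = 0.6012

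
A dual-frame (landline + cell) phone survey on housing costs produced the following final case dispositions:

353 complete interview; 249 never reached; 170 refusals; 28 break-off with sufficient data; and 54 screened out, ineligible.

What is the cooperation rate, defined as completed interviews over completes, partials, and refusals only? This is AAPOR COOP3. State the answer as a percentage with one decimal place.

Num = 353
Denominator = 353 + 28 + 170 = 551
COOP3 = 353 / 551 = 0.6407

64.1%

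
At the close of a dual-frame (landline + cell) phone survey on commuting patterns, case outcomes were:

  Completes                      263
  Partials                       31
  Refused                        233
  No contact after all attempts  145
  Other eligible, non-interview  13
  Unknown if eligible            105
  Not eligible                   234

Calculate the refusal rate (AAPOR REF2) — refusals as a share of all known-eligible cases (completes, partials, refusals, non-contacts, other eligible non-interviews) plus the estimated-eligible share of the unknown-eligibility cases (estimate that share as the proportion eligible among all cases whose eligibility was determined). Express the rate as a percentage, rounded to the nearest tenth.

Top = 233
Eligible (known) = 263 + 31 + 233 + 145 + 13 = 685
e = 685 / (685 + 234) = 685 / 919 = 0.7454
e × U = 0.7454 × 105 = 78.27
Base = 685 + 78.27 = 763.27
REF2 = 233 / 763.27 = 0.3053

30.5%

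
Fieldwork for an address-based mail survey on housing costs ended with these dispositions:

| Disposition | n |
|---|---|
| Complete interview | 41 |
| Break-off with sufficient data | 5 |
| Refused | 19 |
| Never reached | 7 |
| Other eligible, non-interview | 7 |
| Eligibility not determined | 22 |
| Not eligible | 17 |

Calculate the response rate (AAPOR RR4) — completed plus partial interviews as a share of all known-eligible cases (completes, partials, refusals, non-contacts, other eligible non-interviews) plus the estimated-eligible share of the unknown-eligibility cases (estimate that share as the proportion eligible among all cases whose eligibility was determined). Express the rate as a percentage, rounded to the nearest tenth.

Numerator = 41 + 5 = 46
Determined eligible = 41 + 5 + 19 + 7 + 7 = 79
e = 79 / (79 + 17) = 79 / 96 = 0.8229
Estimated eligible among unknowns = 0.8229 × 22 = 18.10
Denominator = 79 + 18.10 = 97.10
RR4 = 46 / 97.10 = 0.4737

47.4%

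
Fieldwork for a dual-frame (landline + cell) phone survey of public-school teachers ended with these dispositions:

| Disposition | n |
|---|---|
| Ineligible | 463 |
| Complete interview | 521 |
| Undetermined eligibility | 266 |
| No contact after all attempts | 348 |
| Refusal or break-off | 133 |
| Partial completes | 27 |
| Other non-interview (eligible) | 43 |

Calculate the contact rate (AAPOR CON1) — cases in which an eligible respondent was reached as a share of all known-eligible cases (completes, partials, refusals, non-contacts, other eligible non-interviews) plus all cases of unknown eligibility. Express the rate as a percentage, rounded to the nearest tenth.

54.1%

Top → 521 + 27 + 133 + 43 = 724
Denominator → 521 + 27 + 133 + 348 + 43 + 266 = 1338
CON1 = 724 / 1338 = 0.5411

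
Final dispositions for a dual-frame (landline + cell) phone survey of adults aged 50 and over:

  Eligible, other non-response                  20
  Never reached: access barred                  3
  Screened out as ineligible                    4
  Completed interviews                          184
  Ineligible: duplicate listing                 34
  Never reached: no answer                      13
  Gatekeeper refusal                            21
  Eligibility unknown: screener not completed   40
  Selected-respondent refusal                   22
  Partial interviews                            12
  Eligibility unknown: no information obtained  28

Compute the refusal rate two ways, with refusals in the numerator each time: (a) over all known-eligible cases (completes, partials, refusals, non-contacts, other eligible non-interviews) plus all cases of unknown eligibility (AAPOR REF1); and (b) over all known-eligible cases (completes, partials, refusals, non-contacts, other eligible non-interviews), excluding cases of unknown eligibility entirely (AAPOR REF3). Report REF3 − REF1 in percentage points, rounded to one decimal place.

Refusal or break-off = 21 + 22 = 43
Non-contacts = 13 + 3 = 16
Undetermined eligibility = 40 + 28 = 68
Screened out, ineligible = 4 + 34 = 38
Top: 43
Denom: 184 + 12 + 43 + 16 + 20 + 68 = 343
REF1 = 43 / 343 = 0.1254
Denom: 184 + 12 + 43 + 16 + 20 = 275
REF3 = 43 / 275 = 0.1564
Difference = 15.64 − 12.54 = 3.10 percentage points

3.1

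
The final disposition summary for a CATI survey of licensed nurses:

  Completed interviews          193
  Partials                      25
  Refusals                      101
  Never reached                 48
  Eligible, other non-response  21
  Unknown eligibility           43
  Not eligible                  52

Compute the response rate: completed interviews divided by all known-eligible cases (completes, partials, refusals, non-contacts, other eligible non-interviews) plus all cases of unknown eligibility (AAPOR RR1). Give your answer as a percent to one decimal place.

Top: 193
Base: 193 + 25 + 101 + 48 + 21 + 43 = 431
RR1 = 193 / 431 = 0.4478

44.8%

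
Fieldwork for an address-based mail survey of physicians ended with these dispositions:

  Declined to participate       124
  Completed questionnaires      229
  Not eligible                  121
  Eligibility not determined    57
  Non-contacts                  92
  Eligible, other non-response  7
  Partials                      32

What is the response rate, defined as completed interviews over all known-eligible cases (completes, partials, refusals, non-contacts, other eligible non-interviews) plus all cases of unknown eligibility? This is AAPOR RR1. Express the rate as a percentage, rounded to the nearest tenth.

42.3%

Top: 229
Denom: 229 + 32 + 124 + 92 + 7 + 57 = 541
RR1 = 229 / 541 = 0.4233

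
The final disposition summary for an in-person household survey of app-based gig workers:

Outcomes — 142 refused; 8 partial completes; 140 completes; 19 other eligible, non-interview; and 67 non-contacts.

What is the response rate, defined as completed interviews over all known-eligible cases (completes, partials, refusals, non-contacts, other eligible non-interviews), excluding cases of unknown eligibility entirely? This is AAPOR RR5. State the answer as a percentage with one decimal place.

Num: 140
Denominator: 140 + 8 + 142 + 67 + 19 = 376
RR5 = 140 / 376 = 0.3723

37.2%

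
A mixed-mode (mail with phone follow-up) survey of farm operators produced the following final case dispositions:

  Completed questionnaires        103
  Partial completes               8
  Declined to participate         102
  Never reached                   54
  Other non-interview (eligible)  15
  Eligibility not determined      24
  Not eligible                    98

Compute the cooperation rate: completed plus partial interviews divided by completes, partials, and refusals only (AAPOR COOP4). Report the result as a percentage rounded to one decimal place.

Top: 103 + 8 = 111
Denominator: 103 + 8 + 102 = 213
COOP4 = 111 / 213 = 0.5211

52.1%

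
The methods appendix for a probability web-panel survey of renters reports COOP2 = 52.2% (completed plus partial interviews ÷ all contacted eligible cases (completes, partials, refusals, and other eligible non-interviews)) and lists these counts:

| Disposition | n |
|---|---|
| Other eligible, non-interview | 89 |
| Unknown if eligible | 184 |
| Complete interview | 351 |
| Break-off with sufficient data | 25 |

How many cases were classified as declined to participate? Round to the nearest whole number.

255

Top: 351 + 25 = 376
COOP2 = 376 / D = 0.522
D = 376 / 0.522 = 720.3
Remaining denominator categories sum to 465
declined to participate = 720.3 − 465 ≈ 255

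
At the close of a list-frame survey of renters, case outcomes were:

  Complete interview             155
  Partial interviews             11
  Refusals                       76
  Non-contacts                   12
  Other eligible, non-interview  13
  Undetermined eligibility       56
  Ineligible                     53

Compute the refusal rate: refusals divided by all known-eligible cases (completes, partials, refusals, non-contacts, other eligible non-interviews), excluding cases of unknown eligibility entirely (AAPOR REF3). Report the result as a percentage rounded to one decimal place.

28.5%

Numerator → 76
Base → 155 + 11 + 76 + 12 + 13 = 267
REF3 = 76 / 267 = 0.2846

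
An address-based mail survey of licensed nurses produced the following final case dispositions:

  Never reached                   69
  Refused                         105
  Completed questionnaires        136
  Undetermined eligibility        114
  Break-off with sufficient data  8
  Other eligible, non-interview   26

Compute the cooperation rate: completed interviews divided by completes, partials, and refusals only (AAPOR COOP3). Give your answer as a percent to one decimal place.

54.6%

Numerator → 136
Denominator → 136 + 8 + 105 = 249
COOP3 = 136 / 249 = 0.5462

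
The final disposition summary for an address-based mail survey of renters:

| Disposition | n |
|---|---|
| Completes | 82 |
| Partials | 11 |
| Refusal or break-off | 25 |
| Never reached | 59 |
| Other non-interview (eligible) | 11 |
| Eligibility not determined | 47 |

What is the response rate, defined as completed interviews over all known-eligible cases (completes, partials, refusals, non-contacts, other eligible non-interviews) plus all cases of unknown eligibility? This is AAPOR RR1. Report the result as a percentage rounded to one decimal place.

Top: 82
Base: 82 + 11 + 25 + 59 + 11 + 47 = 235
RR1 = 82 / 235 = 0.3489

34.9%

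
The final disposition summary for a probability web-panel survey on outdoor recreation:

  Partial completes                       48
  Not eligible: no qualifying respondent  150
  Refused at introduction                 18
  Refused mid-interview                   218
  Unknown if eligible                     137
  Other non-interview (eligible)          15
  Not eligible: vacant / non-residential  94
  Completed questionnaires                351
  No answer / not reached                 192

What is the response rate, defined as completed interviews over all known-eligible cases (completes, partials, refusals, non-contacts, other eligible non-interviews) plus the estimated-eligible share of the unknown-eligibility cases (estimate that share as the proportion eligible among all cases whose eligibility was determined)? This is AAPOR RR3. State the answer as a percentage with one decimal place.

37.0%

Declined to participate = 18 + 218 = 236
Not eligible = 150 + 94 = 244
Numerator: 351
Eligible (known): 351 + 48 + 236 + 192 + 15 = 842
e = 842 / (842 + 244) = 842 / 1086 = 0.7753
Eligible share of unknowns: 0.7753 × 137 = 106.22
Denom: 842 + 106.22 = 948.22
RR3 = 351 / 948.22 = 0.3702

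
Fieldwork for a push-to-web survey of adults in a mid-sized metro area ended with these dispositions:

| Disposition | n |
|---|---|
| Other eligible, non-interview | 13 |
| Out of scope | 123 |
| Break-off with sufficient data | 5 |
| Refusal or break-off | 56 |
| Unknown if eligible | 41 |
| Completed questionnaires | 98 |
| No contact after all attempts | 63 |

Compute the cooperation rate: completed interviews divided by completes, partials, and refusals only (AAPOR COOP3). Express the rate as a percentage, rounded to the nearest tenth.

61.6%

Top → 98
Denom → 98 + 5 + 56 = 159
COOP3 = 98 / 159 = 0.6164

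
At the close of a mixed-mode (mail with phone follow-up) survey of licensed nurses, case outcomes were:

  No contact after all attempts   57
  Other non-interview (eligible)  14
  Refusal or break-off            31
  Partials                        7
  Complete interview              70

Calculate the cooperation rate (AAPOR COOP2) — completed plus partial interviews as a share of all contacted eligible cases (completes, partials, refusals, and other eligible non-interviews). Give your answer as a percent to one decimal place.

Num = 70 + 7 = 77
Denom = 70 + 7 + 31 + 14 = 122
COOP2 = 77 / 122 = 0.6311

63.1%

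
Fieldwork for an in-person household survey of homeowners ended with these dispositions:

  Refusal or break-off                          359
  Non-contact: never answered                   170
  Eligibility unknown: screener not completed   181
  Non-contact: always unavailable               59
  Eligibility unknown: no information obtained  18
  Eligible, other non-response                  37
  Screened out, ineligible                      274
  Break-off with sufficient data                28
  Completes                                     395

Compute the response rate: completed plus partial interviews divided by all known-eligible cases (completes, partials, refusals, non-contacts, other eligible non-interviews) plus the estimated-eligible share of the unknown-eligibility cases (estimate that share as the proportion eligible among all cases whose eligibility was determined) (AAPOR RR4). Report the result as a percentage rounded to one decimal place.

35.1%

No contact after all attempts = 170 + 59 = 229
Unknown eligibility = 181 + 18 = 199
Numerator → 395 + 28 = 423
Known eligible → 395 + 28 + 359 + 229 + 37 = 1048
e = 1048 / (1048 + 274) = 1048 / 1322 = 0.7927
e × U → 0.7927 × 199 = 157.75
Denom → 1048 + 157.75 = 1205.75
RR4 = 423 / 1205.75 = 0.3508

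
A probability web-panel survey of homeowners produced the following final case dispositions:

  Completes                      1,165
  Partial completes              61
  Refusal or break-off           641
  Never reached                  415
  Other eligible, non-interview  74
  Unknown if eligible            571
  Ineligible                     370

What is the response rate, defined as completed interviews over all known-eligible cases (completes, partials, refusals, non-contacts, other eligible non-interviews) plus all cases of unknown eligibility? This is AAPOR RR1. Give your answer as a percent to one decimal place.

39.8%

Numerator = 1165
Base = 1165 + 61 + 641 + 415 + 74 + 571 = 2927
RR1 = 1165 / 2927 = 0.3980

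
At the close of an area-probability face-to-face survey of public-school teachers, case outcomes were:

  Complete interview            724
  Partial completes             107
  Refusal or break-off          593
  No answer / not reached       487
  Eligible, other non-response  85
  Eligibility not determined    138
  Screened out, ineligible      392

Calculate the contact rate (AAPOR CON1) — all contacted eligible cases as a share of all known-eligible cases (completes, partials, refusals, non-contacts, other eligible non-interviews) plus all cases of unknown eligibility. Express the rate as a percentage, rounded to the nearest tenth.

Top → 724 + 107 + 593 + 85 = 1509
Denominator → 724 + 107 + 593 + 487 + 85 + 138 = 2134
CON1 = 1509 / 2134 = 0.7071

70.7%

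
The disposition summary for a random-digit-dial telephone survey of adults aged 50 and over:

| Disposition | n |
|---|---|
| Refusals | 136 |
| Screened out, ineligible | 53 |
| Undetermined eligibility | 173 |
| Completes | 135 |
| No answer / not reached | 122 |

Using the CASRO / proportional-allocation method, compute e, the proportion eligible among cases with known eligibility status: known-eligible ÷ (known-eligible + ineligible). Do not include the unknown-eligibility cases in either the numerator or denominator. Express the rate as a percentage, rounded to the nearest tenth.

Eligible (known): 135 + 136 + 122 = 393
e = 393 / (393 + 53) = 393 / 446 = 0.8812

88.1%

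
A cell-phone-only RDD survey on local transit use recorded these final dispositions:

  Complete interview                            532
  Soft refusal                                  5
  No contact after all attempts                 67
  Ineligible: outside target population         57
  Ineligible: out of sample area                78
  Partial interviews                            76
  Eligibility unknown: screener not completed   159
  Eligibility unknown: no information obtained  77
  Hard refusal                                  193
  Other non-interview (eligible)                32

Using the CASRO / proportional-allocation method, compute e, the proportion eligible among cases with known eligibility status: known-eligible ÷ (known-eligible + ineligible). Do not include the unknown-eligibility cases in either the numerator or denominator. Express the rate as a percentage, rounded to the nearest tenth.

87.0%

Declined to participate = 193 + 5 = 198
Unknown eligibility = 159 + 77 = 236
Out of scope = 57 + 78 = 135
Determined eligible → 532 + 76 + 198 + 67 + 32 = 905
e = 905 / (905 + 135) = 905 / 1040 = 0.8702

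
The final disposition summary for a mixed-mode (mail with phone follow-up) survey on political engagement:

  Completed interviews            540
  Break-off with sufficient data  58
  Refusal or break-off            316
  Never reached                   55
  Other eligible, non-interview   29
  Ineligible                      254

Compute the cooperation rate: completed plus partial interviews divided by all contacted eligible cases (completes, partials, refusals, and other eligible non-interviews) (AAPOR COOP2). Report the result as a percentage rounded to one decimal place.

Numerator = 540 + 58 = 598
Denom = 540 + 58 + 316 + 29 = 943
COOP2 = 598 / 943 = 0.6341

63.4%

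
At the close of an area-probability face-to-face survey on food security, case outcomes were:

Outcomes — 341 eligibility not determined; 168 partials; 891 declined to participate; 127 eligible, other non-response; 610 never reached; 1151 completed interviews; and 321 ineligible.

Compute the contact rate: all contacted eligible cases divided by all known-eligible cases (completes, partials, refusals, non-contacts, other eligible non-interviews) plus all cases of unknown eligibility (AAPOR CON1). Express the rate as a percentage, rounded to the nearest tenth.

Num = 1151 + 168 + 891 + 127 = 2337
Denominator = 1151 + 168 + 891 + 610 + 127 + 341 = 3288
CON1 = 2337 / 3288 = 0.7108

71.1%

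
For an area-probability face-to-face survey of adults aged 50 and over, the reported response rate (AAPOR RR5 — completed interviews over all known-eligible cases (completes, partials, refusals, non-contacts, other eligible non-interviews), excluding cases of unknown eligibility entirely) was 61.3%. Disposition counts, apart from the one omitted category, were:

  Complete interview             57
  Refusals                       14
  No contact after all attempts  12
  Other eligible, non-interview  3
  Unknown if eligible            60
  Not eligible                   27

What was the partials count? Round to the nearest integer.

RR5 = 57 / D = 0.613
D = 57 / 0.613 = 93.0
Remaining denominator categories sum to 86
partials = 93.0 − 86 ≈ 7

7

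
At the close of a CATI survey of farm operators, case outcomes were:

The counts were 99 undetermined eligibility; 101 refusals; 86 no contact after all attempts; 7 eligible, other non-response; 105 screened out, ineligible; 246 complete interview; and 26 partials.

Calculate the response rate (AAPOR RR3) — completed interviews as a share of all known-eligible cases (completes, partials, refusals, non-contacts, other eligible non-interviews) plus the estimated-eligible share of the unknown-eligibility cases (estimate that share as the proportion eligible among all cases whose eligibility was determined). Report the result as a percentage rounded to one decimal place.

45.0%

Numerator → 246
Eligible (known) → 246 + 26 + 101 + 86 + 7 = 466
e = 466 / (466 + 105) = 466 / 571 = 0.8161
Estimated eligible among unknowns → 0.8161 × 99 = 80.79
Denom → 466 + 80.79 = 546.79
RR3 = 246 / 546.79 = 0.4499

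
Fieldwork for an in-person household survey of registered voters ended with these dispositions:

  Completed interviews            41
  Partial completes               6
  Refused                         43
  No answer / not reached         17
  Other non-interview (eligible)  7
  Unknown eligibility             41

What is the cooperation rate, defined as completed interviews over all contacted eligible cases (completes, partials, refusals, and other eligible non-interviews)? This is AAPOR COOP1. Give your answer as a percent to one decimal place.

42.3%

Top → 41
Denom → 41 + 6 + 43 + 7 = 97
COOP1 = 41 / 97 = 0.4227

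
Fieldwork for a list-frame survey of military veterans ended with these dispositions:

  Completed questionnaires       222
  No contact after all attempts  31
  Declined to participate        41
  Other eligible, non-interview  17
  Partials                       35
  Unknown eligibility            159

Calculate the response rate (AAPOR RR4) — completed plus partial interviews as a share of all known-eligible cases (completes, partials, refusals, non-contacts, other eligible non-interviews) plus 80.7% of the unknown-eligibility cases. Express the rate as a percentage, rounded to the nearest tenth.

54.2%

Num = 222 + 35 = 257
Eligible (known) = 222 + 35 + 41 + 31 + 17 = 346
Estimated eligible among unknowns = 0.8070 × 159 = 128.31
Denom = 346 + 128.31 = 474.31
RR4 = 257 / 474.31 = 0.5418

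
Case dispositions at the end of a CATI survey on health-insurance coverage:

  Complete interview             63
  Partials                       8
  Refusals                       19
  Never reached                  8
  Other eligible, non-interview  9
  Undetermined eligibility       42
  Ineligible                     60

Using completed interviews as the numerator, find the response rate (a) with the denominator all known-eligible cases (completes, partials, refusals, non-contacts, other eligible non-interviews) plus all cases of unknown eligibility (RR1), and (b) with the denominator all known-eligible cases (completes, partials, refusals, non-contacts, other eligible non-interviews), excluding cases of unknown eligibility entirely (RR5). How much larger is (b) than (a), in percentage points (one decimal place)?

Numerator → 63
Denominator → 63 + 8 + 19 + 8 + 9 + 42 = 149
RR1 = 63 / 149 = 0.4228
Denominator → 63 + 8 + 19 + 8 + 9 = 107
RR5 = 63 / 107 = 0.5888
Difference = 58.88 − 42.28 = 16.60 percentage points

16.6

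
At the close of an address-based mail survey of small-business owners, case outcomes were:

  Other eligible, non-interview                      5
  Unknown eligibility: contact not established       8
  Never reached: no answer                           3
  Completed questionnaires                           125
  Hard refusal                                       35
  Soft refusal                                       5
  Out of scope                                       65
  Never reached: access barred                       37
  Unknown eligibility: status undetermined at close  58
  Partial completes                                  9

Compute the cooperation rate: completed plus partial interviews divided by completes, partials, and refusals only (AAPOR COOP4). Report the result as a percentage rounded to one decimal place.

77.0%

Declined to participate = 35 + 5 = 40
Non-contacts = 3 + 37 = 40
Unknown eligibility = 8 + 58 = 66
Top → 125 + 9 = 134
Denominator → 125 + 9 + 40 = 174
COOP4 = 134 / 174 = 0.7701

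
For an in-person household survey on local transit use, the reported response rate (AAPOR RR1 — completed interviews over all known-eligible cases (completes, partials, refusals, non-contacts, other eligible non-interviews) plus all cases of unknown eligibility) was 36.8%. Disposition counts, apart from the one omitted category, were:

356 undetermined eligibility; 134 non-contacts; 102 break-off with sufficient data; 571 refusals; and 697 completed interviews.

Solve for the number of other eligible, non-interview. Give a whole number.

RR1 = 697 / D = 0.368
D = 697 / 0.368 = 1894.0
Remaining denominator categories sum to 1860
other eligible, non-interview = 1894.0 − 1860 ≈ 34

34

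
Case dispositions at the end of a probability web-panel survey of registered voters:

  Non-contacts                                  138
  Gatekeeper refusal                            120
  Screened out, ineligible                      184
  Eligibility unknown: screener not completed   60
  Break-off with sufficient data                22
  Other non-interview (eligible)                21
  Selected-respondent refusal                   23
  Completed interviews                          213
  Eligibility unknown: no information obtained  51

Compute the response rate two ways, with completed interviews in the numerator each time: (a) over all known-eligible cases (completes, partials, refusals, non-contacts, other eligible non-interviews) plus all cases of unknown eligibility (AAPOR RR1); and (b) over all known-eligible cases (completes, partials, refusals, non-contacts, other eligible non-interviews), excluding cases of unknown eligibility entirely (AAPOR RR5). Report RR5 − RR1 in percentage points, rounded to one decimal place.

6.8

Refused = 120 + 23 = 143
Eligibility not determined = 60 + 51 = 111
Numerator: 213
Denom: 213 + 22 + 143 + 138 + 21 + 111 = 648
RR1 = 213 / 648 = 0.3287
Denom: 213 + 22 + 143 + 138 + 21 = 537
RR5 = 213 / 537 = 0.3966
Difference = 39.66 − 32.87 = 6.79 percentage points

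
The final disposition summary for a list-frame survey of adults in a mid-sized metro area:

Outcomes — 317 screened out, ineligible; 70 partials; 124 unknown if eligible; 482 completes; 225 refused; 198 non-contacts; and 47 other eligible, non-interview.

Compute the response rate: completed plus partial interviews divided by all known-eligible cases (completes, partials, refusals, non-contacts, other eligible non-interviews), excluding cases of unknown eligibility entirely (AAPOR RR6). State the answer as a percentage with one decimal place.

54.0%

Top → 482 + 70 = 552
Denominator → 482 + 70 + 225 + 198 + 47 = 1022
RR6 = 552 / 1022 = 0.5401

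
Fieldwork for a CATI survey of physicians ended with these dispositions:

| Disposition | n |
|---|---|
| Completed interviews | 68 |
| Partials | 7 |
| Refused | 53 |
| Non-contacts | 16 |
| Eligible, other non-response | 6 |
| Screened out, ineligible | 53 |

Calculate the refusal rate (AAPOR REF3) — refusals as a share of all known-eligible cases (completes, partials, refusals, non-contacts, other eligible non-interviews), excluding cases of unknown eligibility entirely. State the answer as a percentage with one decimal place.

35.3%

Top → 53
Base → 68 + 7 + 53 + 16 + 6 = 150
REF3 = 53 / 150 = 0.3533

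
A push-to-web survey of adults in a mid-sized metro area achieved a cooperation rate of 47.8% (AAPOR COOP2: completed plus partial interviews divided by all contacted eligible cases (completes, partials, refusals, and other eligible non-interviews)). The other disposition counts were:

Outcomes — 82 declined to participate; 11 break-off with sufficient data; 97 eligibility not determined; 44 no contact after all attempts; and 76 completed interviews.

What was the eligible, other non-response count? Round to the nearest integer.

Numerator = 76 + 11 = 87
COOP2 = 87 / D = 0.478
D = 87 / 0.478 = 182.0
Rest of base = 169
eligible, other non-response = 182.0 − 169 ≈ 13

13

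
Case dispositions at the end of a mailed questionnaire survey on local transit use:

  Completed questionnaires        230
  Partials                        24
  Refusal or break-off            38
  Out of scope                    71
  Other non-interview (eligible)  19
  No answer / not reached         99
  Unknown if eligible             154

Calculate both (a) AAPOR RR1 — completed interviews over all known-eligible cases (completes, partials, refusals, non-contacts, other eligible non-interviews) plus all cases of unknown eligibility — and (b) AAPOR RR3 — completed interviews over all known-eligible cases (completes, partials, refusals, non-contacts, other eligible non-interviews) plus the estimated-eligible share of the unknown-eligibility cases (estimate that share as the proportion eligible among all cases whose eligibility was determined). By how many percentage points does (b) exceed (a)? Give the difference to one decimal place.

Numerator: 230
Base: 230 + 24 + 38 + 99 + 19 + 154 = 564
RR1 = 230 / 564 = 0.4078
Determined eligible: 230 + 24 + 38 + 99 + 19 = 410
e = 410 / (410 + 71) = 410 / 481 = 0.8524
Eligible share of unknowns: 0.8524 × 154 = 131.27
Base: 410 + 131.27 = 541.27
RR3 = 230 / 541.27 = 0.4249
Difference = 42.49 − 40.78 = 1.71 percentage points

1.7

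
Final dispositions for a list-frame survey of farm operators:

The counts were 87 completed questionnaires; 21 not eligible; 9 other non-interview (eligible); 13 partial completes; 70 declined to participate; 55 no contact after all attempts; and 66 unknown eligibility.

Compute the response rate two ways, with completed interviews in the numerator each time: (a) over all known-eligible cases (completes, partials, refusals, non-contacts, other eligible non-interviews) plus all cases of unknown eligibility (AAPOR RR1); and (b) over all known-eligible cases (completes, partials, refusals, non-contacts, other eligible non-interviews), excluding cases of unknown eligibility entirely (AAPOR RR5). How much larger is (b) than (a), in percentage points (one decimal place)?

Top: 87
Denominator: 87 + 13 + 70 + 55 + 9 + 66 = 300
RR1 = 87 / 300 = 0.2900
Denominator: 87 + 13 + 70 + 55 + 9 = 234
RR5 = 87 / 234 = 0.3718
Difference = 37.18 − 29.00 = 8.18 percentage points

8.2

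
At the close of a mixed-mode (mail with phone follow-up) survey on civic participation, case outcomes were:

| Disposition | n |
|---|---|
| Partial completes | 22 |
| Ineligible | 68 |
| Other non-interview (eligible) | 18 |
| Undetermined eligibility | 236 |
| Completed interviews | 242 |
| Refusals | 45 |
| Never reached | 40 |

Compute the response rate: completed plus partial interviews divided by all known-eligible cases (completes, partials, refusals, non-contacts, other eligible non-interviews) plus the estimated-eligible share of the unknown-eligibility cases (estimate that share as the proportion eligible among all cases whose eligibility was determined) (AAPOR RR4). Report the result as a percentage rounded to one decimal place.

Numerator: 242 + 22 = 264
Determined eligible: 242 + 22 + 45 + 40 + 18 = 367
e = 367 / (367 + 68) = 367 / 435 = 0.8437
e × U: 0.8437 × 236 = 199.11
Base: 367 + 199.11 = 566.11
RR4 = 264 / 566.11 = 0.4663

46.6%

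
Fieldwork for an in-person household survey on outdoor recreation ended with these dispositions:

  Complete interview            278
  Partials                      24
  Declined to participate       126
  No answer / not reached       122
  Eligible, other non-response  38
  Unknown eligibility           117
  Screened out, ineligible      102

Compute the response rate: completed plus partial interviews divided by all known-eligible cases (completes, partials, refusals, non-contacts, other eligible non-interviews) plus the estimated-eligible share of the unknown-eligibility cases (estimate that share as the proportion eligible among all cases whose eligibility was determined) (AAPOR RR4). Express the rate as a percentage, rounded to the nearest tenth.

43.9%

Numerator = 278 + 24 = 302
Eligible (known) = 278 + 24 + 126 + 122 + 38 = 588
e = 588 / (588 + 102) = 588 / 690 = 0.8522
Eligible share of unknowns = 0.8522 × 117 = 99.71
Denominator = 588 + 99.71 = 687.71
RR4 = 302 / 687.71 = 0.4391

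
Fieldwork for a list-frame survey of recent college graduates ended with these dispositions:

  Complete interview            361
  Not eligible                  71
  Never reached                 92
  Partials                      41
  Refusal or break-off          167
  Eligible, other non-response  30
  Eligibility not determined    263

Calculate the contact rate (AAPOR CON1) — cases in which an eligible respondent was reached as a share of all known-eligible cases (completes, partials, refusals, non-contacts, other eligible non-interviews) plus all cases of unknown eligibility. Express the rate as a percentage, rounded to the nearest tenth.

62.8%

Top → 361 + 41 + 167 + 30 = 599
Denom → 361 + 41 + 167 + 92 + 30 + 263 = 954
CON1 = 599 / 954 = 0.6279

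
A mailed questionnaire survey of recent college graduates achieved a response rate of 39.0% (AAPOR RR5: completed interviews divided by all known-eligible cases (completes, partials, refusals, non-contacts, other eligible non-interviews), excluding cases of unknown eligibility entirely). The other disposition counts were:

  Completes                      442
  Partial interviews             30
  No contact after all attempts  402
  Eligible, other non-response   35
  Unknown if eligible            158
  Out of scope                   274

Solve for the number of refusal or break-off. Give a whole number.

224

RR5 = 442 / D = 0.390
D = 442 / 0.390 = 1133.3
Rest of base = 909
refusal or break-off = 1133.3 − 909 ≈ 224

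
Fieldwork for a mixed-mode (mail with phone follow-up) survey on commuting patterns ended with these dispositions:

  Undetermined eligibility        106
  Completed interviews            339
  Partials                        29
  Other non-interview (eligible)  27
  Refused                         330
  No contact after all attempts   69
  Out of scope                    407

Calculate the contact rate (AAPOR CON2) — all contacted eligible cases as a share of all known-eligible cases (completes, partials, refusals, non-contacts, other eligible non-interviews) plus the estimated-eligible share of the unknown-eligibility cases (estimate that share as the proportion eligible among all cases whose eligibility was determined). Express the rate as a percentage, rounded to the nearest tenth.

Numerator → 339 + 29 + 330 + 27 = 725
Eligible (known) → 339 + 29 + 330 + 69 + 27 = 794
e = 794 / (794 + 407) = 794 / 1201 = 0.6611
e × U → 0.6611 × 106 = 70.08
Denominator → 794 + 70.08 = 864.08
CON2 = 725 / 864.08 = 0.8390

83.9%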